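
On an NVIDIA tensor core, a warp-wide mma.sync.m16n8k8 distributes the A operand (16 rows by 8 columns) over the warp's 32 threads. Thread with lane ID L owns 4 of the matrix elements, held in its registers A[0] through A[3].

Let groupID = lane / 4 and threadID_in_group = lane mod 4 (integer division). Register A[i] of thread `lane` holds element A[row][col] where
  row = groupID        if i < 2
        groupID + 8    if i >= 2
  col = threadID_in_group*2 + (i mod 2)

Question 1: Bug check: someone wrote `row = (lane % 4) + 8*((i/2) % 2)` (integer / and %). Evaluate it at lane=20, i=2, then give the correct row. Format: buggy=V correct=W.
`(lane % 4) + 8*((i/2) % 2)`[20,2]⇒8
lane 20⇒20/4=5, 20 mod 4=0
i=2  r:5+8⇒13  c:2·0+0⇒0
row: 8 vs 13

buggy=8 correct=13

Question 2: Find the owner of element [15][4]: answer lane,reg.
r=15⇒gr=7,Rb=1  c=4⇒th=2,odd=0
L=7*4+2=30  i=1*2+0=2

30,2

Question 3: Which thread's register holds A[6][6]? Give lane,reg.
r=6->g=6,rb=0  c=6->t=3,b0=0
L=6*4+3=27  i=0*2+0=0

27,0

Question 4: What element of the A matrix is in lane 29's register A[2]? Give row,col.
lane 29->29/4=7, 29 mod 4=1
i=2  r:7+8->15  c:2·1+0->2

15,2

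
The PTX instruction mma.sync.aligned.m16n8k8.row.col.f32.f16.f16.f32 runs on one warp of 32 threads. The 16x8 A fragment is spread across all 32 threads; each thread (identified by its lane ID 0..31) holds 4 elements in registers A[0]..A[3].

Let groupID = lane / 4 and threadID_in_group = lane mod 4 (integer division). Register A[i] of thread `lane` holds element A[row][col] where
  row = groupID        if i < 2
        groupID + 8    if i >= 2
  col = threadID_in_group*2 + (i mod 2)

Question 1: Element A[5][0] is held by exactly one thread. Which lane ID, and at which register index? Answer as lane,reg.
r=5→G=5,rhi=0  c=0→T=0,p=0
L=5*4+0=20  i=0*2+0=0

20,0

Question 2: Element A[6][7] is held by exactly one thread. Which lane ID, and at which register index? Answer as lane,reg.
27,1

r: 6->gid=6,r8=0  c: 7->tid=3,i&1=1
L=6*4+3=27  i=0*2+1=1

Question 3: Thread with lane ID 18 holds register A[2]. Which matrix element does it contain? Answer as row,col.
12,4

lane 18: g=4 (18/4), t=2 (18%4)
i=2: r=4+8=12, c=2*2+0=4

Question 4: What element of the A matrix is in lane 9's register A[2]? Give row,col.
L=9⇒gr=9>>2=2, th=9&3=1
[2]⇒row 2+8=10  col 1·2+0=2

10,2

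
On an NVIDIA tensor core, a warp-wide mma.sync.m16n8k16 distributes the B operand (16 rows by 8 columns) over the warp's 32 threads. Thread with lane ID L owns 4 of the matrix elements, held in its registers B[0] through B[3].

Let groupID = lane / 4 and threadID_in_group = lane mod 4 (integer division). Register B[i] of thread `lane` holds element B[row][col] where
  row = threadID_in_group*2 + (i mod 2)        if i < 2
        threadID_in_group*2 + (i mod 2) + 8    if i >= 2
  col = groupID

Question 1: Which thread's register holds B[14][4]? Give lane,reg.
19,2

c:4=>grp=4  r:14=>rB=1,tig=3,lo=0
L=4*4+3=19  i=1*2+0=2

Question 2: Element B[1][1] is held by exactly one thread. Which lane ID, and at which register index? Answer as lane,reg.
c:1=>grp=1  r:1=>rB=0,tig=0,lo=1
L=1*4+0=4  i=0*2+1=1

4,1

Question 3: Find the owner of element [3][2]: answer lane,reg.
9,1

c:2=>grp=2  r:3=>rB=0,tig=1,lo=1
L=2*4+1=9  i=0*2+1=1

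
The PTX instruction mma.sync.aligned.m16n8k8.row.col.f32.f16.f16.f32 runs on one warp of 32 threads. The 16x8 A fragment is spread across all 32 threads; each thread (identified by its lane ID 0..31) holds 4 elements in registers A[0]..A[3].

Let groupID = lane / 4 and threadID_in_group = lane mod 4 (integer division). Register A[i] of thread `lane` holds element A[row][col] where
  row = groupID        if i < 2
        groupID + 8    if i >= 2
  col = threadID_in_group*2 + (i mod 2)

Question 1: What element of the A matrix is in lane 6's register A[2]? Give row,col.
9,4

6: gr=1,th=2
[2] (1+8,2*2+0) = (9,4)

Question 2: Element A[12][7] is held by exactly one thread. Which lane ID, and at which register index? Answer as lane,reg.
19,3

r:12=>grp=4,rB=1  c:7=>tig=3,lo=1
L=4*4+3=19  i=1*2+1=3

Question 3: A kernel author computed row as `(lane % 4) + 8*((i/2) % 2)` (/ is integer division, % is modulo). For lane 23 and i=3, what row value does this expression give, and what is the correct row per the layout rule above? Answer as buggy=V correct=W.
buggy=11 correct=13

`(lane % 4) + 8*((i/2) % 2)`[23,3]->11
L=23->gid=23>>2=5, tid=23&3=3
[3]->row 5+8=13  col 3·2+1=7
row: 11 vs 13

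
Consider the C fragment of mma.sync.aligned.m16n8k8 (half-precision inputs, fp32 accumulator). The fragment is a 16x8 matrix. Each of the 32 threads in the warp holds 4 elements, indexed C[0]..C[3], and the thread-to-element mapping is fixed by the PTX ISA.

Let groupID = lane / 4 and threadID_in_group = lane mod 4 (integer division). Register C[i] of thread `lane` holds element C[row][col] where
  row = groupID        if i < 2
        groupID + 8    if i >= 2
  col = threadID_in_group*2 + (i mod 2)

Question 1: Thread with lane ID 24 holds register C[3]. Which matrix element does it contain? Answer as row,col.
L=24->gid=24>>2=6, tid=24&3=0
[3]->row 6+8=14  col 0·2+1=1

14,1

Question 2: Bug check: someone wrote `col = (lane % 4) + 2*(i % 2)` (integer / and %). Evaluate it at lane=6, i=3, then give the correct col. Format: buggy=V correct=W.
buggy=4 correct=5

`(lane % 4) + 2*(i % 2)`[6,3]=>4
lane 6=>6/4=1, 6 mod 4=2
i=3  r:1+8=>9  c:2·2+1=>5
col: 4 vs 5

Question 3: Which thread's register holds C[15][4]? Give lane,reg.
30,2

r:15=>grp=7,rB=1  c:4=>tig=2,lo=0
L=7*4+2=30  i=1*2+0=2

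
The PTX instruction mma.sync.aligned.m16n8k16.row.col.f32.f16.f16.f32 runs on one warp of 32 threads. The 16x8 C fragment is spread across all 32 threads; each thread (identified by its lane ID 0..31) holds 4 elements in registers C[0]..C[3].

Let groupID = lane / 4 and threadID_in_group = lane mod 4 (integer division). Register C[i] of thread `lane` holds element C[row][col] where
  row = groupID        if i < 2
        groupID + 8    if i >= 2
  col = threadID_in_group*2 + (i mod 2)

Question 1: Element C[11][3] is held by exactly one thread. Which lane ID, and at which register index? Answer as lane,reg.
r=11->g=3,rb=1  c=3->t=1,b0=1
L=3*4+1=13  i=1*2+1=3

13,3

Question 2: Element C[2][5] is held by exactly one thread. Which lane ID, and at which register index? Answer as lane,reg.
10,1

r:2=>grp=2,rB=0  c:5=>tig=2,lo=1
L=2*4+2=10  i=0*2+1=1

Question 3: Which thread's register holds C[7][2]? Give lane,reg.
29,0

r=7→G=7,rhi=0  c=2→T=1,p=0
L=7*4+1=29  i=0*2+0=0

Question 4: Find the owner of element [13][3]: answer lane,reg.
r:13=>grp=5,rB=1  c:3=>tig=1,lo=1
L=5*4+1=21  i=1*2+1=3

21,3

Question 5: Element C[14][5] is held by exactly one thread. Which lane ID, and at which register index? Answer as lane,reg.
r=14→G=6,rhi=1  c=5→T=2,p=1
L=6*4+2=26  i=1*2+1=3

26,3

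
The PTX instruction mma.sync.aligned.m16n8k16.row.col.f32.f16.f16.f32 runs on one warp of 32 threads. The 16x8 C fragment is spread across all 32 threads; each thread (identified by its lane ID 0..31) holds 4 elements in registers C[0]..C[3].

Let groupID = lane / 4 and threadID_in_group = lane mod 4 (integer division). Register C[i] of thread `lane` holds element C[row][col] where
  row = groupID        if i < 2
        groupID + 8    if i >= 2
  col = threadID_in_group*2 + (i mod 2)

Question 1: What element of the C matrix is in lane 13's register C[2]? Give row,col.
11,2

13: g=3,t=1
[2] (3+8,1*2+0) = (11,2)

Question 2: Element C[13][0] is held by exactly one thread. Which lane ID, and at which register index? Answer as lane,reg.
20,2

r=13→G=5,rhi=1  c=0→T=0,p=0
L=5*4+0=20  i=1*2+0=2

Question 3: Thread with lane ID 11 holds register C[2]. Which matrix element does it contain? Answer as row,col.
10,6

L=11⇒gr=11>>2=2, th=11&3=3
[2]⇒row 2+8=10  col 3·2+0=6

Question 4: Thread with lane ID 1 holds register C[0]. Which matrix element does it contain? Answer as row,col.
lane 1: grp=0 (1/4), tig=1 (1%4)
i=0: r=0+0=0, c=1*2+0=2

0,2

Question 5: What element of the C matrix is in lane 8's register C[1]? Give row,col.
2,1

L=8->g=8>>2=2, t=8&3=0
[1]->row 2+0=2  col 0·2+1=1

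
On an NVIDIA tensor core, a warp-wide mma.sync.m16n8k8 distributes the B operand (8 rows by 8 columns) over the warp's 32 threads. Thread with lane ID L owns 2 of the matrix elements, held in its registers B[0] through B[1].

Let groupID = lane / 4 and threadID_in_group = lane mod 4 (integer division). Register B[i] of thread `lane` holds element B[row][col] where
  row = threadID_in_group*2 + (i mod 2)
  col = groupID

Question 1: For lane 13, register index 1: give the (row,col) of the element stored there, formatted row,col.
3,3

lane 13: gr=3 (13/4), th=1 (13%4)
i=1: r=1*2+1=3, c=gr=3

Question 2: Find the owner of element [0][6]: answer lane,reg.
24,0

c=6->g=6  r=0->t=0,b0=0
L=6*4+0=24  i=0=0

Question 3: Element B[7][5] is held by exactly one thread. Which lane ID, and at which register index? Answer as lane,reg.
c:5=>grp=5  r:7=>tig=3,lo=1
L=5*4+3=23  i=1=1

23,1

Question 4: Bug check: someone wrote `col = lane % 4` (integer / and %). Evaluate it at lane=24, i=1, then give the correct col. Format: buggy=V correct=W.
`lane % 4`[24,1]=>0
lane 24: grp=6 (24/4), tig=0 (24%4)
i=1: r=0*2+1=1, c=grp=6
col: 0 vs 6

buggy=0 correct=6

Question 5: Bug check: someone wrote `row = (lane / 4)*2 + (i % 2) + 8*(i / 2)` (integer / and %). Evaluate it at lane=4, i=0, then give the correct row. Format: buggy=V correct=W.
buggy=2 correct=0

`(lane / 4)*2 + (i % 2) + 8*(i / 2)`[4,0]=>2
L=4=>grp=4>>2=1, tig=4&3=0
[0]=>row 0·2+0=0  col grp=1
row: 2 vs 0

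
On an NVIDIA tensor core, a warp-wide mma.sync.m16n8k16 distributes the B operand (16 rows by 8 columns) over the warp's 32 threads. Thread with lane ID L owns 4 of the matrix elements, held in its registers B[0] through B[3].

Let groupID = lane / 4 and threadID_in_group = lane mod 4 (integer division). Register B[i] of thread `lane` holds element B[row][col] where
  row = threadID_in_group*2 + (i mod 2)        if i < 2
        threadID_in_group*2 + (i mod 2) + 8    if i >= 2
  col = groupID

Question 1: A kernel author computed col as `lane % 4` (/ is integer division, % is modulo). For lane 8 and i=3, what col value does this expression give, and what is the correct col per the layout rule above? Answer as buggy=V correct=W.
buggy=0 correct=2

`lane % 4`[8,3]->0
L=8->g=8>>2=2, t=8&3=0
[3]->row 0·2+1+8=9  col g=2
col: 0 vs 2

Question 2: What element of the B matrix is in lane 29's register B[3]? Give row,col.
L=29->g=29>>2=7, t=29&3=1
[3]->row 1·2+1+8=11  col g=7

11,7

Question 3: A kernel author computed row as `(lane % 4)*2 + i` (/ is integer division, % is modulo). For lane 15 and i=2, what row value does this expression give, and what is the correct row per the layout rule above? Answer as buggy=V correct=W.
buggy=8 correct=14

`(lane % 4)*2 + i`[15,2]->8
15: gid=3,tid=3
[2] (3*2+0+8,3) = (14,3)
row: 8 vs 14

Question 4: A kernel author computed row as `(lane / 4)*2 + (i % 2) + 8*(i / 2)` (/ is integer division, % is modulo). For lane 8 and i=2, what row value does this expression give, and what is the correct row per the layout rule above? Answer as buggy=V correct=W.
`(lane / 4)*2 + (i % 2) + 8*(i / 2)`[8,2]->12
lane 8: gid=2 (8/4), tid=0 (8%4)
i=2: r=0*2+0+8=8, c=gid=2
row: 12 vs 8

buggy=12 correct=8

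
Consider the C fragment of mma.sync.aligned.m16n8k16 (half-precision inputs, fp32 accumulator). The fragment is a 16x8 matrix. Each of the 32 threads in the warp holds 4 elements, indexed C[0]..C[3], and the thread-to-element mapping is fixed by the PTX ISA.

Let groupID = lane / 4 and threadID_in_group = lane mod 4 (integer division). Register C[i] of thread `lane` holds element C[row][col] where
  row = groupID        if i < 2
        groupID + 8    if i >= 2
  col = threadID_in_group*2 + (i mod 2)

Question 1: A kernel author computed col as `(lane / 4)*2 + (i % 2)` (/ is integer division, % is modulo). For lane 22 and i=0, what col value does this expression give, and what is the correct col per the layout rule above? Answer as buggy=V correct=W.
buggy=10 correct=4

`(lane / 4)*2 + (i % 2)`[22,0]→10
22: G=5,T=2
[0] (5+0,2*2+0) = (5,4)
col: 10 vs 4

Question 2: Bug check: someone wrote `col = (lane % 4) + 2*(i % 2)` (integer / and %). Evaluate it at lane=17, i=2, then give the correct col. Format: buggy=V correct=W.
`(lane % 4) + 2*(i % 2)`[17,2]→1
lane 17→17/4=4, 17 mod 4=1
i=2  r:4+8→12  c:2·1+0→2
col: 1 vs 2

buggy=1 correct=2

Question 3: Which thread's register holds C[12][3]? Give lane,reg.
17,3

r=12⇒gr=4,Rb=1  c=3⇒th=1,odd=1
L=4*4+1=17  i=1*2+1=3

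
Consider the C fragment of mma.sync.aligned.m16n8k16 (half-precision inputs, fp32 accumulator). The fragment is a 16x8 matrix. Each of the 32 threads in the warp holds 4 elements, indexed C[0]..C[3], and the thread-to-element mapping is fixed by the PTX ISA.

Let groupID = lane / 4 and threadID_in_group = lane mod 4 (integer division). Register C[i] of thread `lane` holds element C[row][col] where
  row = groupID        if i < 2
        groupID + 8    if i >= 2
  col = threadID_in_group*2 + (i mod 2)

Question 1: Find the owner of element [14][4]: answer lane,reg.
26,2

r=14->g=6,rb=1  c=4->t=2,b0=0
L=6*4+2=26  i=1*2+0=2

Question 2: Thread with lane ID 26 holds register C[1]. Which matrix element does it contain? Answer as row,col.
6,5

lane 26: g=6 (26/4), t=2 (26%4)
i=1: r=6+0=6, c=2*2+1=5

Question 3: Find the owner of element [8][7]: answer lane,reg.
r=8⇒gr=0,Rb=1  c=7⇒th=3,odd=1
L=0*4+3=3  i=1*2+1=3

3,3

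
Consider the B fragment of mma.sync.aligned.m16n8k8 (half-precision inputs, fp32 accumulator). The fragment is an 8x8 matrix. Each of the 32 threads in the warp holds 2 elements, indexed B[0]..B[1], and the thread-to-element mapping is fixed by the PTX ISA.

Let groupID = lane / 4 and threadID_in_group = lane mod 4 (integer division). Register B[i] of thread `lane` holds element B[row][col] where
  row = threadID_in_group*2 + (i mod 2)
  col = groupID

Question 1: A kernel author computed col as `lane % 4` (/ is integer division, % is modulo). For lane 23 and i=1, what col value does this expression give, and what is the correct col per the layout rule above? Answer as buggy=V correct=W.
`lane % 4`[23,1]->3
L=23->gid=23>>2=5, tid=23&3=3
[1]->row 3·2+1=7  col gid=5
col: 3 vs 5

buggy=3 correct=5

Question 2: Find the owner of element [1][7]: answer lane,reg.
28,1

c=7→G=7  r=1→T=0,p=1
L=7*4+0=28  i=1=1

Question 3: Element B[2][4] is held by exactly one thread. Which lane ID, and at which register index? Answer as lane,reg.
17,0

c=4->g=4  r=2->t=1,b0=0
L=4*4+1=17  i=0=0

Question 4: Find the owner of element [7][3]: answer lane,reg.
15,1

c=3⇒gr=3  r=7⇒th=3,odd=1
L=3*4+3=15  i=1=1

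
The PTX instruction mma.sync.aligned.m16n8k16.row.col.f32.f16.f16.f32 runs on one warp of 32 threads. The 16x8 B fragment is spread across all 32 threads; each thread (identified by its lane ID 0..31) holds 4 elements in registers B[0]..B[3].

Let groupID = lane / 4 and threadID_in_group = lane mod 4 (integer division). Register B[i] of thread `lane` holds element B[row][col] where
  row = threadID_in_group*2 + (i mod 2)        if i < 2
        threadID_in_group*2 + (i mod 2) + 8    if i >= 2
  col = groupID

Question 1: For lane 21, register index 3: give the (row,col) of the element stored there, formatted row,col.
11,5

21: G=5,T=1
[3] (1*2+1+8,5) = (11,5)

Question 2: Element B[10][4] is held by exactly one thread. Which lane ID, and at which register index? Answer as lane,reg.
c=4⇒gr=4  r=10⇒Rb=1,th=1,odd=0
L=4*4+1=17  i=1*2+0=2

17,2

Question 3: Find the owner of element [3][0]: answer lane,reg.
1,1

c=0→G=0  r=3→rhi=0,T=1,p=1
L=0*4+1=1  i=0*2+1=1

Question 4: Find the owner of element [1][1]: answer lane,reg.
c=1→G=1  r=1→rhi=0,T=0,p=1
L=1*4+0=4  i=0*2+1=1

4,1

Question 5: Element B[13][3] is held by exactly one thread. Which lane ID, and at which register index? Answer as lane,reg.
c=3->g=3  r=13->rb=1,t=2,b0=1
L=3*4+2=14  i=1*2+1=3

14,3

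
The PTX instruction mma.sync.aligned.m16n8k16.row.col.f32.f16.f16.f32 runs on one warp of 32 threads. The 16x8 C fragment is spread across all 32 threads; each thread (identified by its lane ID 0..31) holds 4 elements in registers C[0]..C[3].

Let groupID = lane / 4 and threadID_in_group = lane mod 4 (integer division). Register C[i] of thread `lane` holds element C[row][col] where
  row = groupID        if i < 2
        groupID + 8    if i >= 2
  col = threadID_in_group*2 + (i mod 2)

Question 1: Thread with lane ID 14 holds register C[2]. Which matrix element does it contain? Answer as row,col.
L=14=>grp=14>>2=3, tig=14&3=2
[2]=>row 3+8=11  col 2·2+0=4

11,4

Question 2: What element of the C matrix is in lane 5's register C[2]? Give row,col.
lane 5: g=1 (5/4), t=1 (5%4)
i=2: r=1+8=9, c=1*2+0=2

9,2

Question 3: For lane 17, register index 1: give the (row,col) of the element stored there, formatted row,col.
4,3

lane 17: gid=4 (17/4), tid=1 (17%4)
i=1: r=4+0=4, c=1*2+1=3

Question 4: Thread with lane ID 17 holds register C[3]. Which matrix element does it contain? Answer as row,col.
lane 17: G=4 (17/4), T=1 (17%4)
i=3: r=4+8=12, c=1*2+1=3

12,3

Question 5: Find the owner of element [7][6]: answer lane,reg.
31,0

r=7->g=7,rb=0  c=6->t=3,b0=0
L=7*4+3=31  i=0*2+0=0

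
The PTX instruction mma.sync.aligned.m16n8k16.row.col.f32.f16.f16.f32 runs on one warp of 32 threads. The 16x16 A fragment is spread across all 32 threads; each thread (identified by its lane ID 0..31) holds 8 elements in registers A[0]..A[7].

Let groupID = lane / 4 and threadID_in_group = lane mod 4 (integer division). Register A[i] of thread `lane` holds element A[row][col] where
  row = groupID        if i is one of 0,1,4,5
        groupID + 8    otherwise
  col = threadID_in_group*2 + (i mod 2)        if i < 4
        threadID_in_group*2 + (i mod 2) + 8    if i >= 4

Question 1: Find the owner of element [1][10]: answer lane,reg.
r=1->g=1,rb=0  c=10->cb=1,t=1,b0=0
L=1*4+1=5  i=1*4+0*2+0=4

5,4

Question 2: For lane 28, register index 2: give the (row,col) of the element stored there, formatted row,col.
15,0

28: G=7,T=0
[2] (7+8,0*2+0+0) = (15,0)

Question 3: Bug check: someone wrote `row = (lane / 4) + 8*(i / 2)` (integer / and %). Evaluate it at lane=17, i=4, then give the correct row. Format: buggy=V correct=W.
buggy=20 correct=4

`(lane / 4) + 8*(i / 2)`[17,4]->20
lane 17: gid=4 (17/4), tid=1 (17%4)
i=4: r=4+0=4, c=1*2+0+8=10
row: 20 vs 4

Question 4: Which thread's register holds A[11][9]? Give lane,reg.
r=11→G=3,rhi=1  c=9→chi=1,T=0,p=1
L=3*4+0=12  i=1*4+1*2+1=7

12,7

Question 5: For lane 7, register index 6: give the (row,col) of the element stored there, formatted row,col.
lane 7=>7/4=1, 7 mod 4=3
i=6  r:1+8=>9  c:2·3+0+8=>14

9,14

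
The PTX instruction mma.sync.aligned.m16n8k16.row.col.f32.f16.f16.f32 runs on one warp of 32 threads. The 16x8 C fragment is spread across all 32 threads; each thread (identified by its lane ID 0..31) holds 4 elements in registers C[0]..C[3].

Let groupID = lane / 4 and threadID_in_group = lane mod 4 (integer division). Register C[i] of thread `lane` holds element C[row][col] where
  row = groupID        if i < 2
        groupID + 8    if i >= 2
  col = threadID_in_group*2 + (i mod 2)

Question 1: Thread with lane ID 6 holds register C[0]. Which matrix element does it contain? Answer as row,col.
lane 6: gid=1 (6/4), tid=2 (6%4)
i=0: r=1+0=1, c=2*2+0=4

1,4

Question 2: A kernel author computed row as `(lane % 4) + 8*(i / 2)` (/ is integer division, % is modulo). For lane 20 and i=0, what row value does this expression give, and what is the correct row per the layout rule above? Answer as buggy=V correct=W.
buggy=0 correct=5

`(lane % 4) + 8*(i / 2)`[20,0]→0
L=20→G=20>>2=5, T=20&3=0
[0]→row 5+0=5  col 0·2+0=0
row: 0 vs 5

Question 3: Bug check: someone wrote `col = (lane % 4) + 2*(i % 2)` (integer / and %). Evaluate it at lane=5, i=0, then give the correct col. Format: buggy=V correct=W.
`(lane % 4) + 2*(i % 2)`[5,0]->1
lane 5: gid=1 (5/4), tid=1 (5%4)
i=0: r=1+0=1, c=1*2+0=2
col: 1 vs 2

buggy=1 correct=2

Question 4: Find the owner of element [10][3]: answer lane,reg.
r: 10->gid=2,r8=1  c: 3->tid=1,i&1=1
L=2*4+1=9  i=1*2+1=3

9,3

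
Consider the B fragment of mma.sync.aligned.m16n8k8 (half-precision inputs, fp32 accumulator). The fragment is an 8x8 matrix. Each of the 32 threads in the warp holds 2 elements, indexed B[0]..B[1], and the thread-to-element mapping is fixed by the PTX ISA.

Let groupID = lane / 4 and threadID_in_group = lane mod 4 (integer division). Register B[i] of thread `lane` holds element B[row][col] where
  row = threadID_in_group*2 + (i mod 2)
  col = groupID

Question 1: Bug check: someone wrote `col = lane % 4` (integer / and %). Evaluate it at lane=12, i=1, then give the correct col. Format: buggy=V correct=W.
`lane % 4`[12,1]→0
12: G=3,T=0
[1] (0*2+1,3) = (1,3)
col: 0 vs 3

buggy=0 correct=3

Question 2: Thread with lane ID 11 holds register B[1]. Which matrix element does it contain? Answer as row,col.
7,2

11: gid=2,tid=3
[1] (3*2+1,2) = (7,2)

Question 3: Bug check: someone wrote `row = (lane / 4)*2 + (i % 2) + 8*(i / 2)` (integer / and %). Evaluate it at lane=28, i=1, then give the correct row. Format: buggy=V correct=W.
`(lane / 4)*2 + (i % 2) + 8*(i / 2)`[28,1]->15
lane 28->28/4=7, 28 mod 4=0
i=1  r:2·0+1->1  c:7
row: 15 vs 1

buggy=15 correct=1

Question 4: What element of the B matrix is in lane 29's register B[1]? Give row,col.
3,7

lane 29⇒29/4=7, 29 mod 4=1
i=1  r:2·1+1⇒3  c:7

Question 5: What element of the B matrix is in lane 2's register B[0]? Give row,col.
lane 2: g=0 (2/4), t=2 (2%4)
i=0: r=2*2+0=4, c=g=0

4,0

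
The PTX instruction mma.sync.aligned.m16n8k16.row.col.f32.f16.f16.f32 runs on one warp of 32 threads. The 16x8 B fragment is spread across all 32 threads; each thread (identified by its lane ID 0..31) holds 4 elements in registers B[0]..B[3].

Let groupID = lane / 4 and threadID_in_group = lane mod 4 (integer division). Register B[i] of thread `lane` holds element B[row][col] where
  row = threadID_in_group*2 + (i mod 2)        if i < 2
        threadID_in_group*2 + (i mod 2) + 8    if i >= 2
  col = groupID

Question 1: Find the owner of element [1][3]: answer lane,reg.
c: 3->gid=3  r: 1->r8=0,tid=0,i&1=1
L=3*4+0=12  i=0*2+1=1

12,1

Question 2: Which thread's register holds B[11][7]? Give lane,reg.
c=7->g=7  r=11->rb=1,t=1,b0=1
L=7*4+1=29  i=1*2+1=3

29,3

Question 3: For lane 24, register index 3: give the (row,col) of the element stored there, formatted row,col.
9,6

lane 24: grp=6 (24/4), tig=0 (24%4)
i=3: r=0*2+1+8=9, c=grp=6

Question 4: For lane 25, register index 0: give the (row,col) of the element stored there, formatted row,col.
2,6

L=25->g=25>>2=6, t=25&3=1
[0]->row 1·2+0+0=2  col g=6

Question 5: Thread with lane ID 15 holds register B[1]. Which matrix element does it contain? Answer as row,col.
L=15->g=15>>2=3, t=15&3=3
[1]->row 3·2+1+0=7  col g=3

7,3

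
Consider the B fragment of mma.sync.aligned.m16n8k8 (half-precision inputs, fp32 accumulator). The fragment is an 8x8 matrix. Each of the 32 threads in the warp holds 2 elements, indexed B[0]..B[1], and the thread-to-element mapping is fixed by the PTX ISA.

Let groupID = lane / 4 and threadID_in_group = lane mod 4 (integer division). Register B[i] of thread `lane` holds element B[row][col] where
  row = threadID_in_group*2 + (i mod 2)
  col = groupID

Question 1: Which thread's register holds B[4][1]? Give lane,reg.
6,0

c:1=>grp=1  r:4=>tig=2,lo=0
L=1*4+2=6  i=0=0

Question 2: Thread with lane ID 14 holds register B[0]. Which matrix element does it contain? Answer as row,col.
lane 14: g=3 (14/4), t=2 (14%4)
i=0: r=2*2+0=4, c=g=3

4,3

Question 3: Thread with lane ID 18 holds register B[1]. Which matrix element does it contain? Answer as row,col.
18: G=4,T=2
[1] (2*2+1,4) = (5,4)

5,4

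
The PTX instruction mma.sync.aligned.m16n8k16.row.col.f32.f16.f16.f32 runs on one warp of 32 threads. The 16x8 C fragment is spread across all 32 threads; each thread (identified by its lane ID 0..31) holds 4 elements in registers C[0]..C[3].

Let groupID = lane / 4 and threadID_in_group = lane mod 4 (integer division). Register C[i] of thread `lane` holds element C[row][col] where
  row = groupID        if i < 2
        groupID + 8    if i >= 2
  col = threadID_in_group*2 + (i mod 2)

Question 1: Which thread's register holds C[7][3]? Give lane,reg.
r=7->g=7,rb=0  c=3->t=1,b0=1
L=7*4+1=29  i=0*2+1=1

29,1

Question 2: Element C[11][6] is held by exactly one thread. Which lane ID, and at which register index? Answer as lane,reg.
15,2

r=11->g=3,rb=1  c=6->t=3,b0=0
L=3*4+3=15  i=1*2+0=2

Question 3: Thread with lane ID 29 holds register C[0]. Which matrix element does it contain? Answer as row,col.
7,2

L=29->gid=29>>2=7, tid=29&3=1
[0]->row 7+0=7  col 1·2+0=2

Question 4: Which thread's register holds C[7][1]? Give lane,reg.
28,1

r:7=>grp=7,rB=0  c:1=>tig=0,lo=1
L=7*4+0=28  i=0*2+1=1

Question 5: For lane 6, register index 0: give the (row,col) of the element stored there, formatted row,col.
6: gid=1,tid=2
[0] (1+0,2*2+0) = (1,4)

1,4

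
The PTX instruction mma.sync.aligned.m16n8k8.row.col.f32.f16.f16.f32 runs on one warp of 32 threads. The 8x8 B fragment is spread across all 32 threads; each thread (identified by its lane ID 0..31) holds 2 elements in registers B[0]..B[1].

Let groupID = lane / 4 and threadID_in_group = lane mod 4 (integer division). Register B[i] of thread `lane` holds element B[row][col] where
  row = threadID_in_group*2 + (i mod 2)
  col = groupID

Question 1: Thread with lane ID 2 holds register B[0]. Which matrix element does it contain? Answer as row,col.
2: grp=0,tig=2
[0] (2*2+0,0) = (4,0)

4,0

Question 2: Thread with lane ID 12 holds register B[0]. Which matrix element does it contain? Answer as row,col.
0,3

lane 12: gr=3 (12/4), th=0 (12%4)
i=0: r=0*2+0=0, c=gr=3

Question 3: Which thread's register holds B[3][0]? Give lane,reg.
1,1

c:0=>grp=0  r:3=>tig=1,lo=1
L=0*4+1=1  i=1=1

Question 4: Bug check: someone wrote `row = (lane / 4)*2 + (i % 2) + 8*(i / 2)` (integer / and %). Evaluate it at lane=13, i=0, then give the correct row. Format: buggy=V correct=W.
buggy=6 correct=2

`(lane / 4)*2 + (i % 2) + 8*(i / 2)`[13,0]=>6
13: grp=3,tig=1
[0] (1*2+0,3) = (2,3)
row: 6 vs 2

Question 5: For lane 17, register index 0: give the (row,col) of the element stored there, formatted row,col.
L=17->gid=17>>2=4, tid=17&3=1
[0]->row 1·2+0=2  col gid=4

2,4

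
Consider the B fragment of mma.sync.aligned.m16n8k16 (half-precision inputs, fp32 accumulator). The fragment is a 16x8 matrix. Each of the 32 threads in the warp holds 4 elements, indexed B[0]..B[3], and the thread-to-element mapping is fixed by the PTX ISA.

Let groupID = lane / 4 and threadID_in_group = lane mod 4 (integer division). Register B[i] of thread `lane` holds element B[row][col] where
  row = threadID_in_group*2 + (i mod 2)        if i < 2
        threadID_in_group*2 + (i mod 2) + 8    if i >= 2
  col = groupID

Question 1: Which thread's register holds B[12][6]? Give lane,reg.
26,2

c:6=>grp=6  r:12=>rB=1,tig=2,lo=0
L=6*4+2=26  i=1*2+0=2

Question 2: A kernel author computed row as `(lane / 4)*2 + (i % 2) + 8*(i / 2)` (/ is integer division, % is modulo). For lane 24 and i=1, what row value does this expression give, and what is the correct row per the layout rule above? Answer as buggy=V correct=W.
`(lane / 4)*2 + (i % 2) + 8*(i / 2)`[24,1]=>13
24: grp=6,tig=0
[1] (0*2+1+0,6) = (1,6)
row: 13 vs 1

buggy=13 correct=1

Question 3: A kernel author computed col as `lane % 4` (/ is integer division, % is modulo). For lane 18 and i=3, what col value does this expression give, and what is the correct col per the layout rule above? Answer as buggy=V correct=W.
buggy=2 correct=4

`lane % 4`[18,3]→2
lane 18: G=4 (18/4), T=2 (18%4)
i=3: r=2*2+1+8=13, c=G=4
col: 2 vs 4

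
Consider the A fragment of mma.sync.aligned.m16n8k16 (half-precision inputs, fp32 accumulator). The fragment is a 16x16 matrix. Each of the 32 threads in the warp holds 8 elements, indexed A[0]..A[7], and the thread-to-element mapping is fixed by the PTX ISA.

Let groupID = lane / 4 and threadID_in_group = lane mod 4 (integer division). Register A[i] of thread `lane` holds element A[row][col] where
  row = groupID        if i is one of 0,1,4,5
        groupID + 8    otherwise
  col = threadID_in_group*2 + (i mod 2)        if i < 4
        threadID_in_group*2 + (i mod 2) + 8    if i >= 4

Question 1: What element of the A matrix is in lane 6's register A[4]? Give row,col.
lane 6->6/4=1, 6 mod 4=2
i=4  r:1+0->1  c:2·2+0+8->12

1,12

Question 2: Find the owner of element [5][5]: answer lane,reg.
r: 5->gid=5,r8=0  c: 5->c8=0,tid=2,i&1=1
L=5*4+2=22  i=0*4+0*2+1=1

22,1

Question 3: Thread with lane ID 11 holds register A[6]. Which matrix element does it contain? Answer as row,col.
10,14

lane 11: grp=2 (11/4), tig=3 (11%4)
i=6: r=2+8=10, c=3*2+0+8=14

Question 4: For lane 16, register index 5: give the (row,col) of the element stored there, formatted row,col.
lane 16: g=4 (16/4), t=0 (16%4)
i=5: r=4+0=4, c=0*2+1+8=9

4,9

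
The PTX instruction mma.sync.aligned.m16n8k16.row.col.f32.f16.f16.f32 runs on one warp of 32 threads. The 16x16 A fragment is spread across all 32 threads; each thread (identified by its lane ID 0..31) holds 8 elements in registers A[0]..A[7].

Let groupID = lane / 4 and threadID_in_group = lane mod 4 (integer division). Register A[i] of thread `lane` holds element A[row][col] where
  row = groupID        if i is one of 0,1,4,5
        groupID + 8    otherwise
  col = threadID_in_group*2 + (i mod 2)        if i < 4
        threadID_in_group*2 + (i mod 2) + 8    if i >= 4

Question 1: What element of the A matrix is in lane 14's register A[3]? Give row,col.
11,5

14: g=3,t=2
[3] (3+8,2*2+1+0) = (11,5)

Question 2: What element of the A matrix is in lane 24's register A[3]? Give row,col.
14,1

lane 24→24/4=6, 24 mod 4=0
i=3  r:6+8→14  c:2·0+1+0→1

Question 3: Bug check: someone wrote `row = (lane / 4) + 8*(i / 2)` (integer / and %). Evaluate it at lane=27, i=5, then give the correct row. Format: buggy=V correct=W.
buggy=22 correct=6

`(lane / 4) + 8*(i / 2)`[27,5]→22
L=27→G=27>>2=6, T=27&3=3
[5]→row 6+0=6  col 3·2+1+8=15
row: 22 vs 6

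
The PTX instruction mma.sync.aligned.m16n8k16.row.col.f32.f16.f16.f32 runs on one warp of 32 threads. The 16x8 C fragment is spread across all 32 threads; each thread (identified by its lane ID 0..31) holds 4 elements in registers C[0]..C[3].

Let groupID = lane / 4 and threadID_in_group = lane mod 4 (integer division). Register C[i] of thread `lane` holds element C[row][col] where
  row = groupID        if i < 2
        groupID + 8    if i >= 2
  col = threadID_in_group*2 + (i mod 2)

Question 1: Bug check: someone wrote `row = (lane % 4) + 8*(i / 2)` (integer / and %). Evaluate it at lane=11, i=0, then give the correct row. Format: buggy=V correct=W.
`(lane % 4) + 8*(i / 2)`[11,0]⇒3
L=11⇒gr=11>>2=2, th=11&3=3
[0]⇒row 2+0=2  col 3·2+0=6
row: 3 vs 2

buggy=3 correct=2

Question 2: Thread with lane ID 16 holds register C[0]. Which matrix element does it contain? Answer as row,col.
4,0

L=16→G=16>>2=4, T=16&3=0
[0]→row 4+0=4  col 0·2+0=0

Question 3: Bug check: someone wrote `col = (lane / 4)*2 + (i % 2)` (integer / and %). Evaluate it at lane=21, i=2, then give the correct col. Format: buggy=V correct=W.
`(lane / 4)*2 + (i % 2)`[21,2]→10
21: G=5,T=1
[2] (5+8,1*2+0) = (13,2)
col: 10 vs 2

buggy=10 correct=2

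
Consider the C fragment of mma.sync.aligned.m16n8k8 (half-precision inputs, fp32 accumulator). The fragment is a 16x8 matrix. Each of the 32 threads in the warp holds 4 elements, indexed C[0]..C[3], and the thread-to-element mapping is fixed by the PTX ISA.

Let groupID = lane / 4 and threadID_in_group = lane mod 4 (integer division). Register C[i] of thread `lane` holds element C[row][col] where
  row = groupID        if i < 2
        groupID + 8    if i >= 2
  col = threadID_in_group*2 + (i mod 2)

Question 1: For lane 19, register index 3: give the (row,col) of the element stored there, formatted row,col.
lane 19: g=4 (19/4), t=3 (19%4)
i=3: r=4+8=12, c=3*2+1=7

12,7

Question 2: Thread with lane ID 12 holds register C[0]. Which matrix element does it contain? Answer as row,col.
L=12⇒gr=12>>2=3, th=12&3=0
[0]⇒row 3+0=3  col 0·2+0=0

3,0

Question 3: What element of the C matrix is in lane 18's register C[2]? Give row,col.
lane 18->18/4=4, 18 mod 4=2
i=2  r:4+8->12  c:2·2+0->4

12,4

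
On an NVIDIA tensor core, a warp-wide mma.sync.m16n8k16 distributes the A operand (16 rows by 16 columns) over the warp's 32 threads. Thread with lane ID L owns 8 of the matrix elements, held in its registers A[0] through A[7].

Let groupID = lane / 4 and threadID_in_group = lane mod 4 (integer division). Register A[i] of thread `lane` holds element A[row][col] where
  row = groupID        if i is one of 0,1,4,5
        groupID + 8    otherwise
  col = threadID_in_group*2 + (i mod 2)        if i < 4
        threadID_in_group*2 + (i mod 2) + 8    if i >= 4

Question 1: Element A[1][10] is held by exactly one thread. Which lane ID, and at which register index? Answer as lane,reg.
5,4

r=1→G=1,rhi=0  c=10→chi=1,T=1,p=0
L=1*4+1=5  i=1*4+0*2+0=4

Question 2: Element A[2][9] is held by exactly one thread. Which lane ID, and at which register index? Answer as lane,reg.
r=2→G=2,rhi=0  c=9→chi=1,T=0,p=1
L=2*4+0=8  i=1*4+0*2+1=5

8,5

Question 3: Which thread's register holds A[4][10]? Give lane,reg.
17,4

r=4⇒gr=4,Rb=0  c=10⇒Cb=1,th=1,odd=0
L=4*4+1=17  i=1*4+0*2+0=4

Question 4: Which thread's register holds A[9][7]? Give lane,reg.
r=9->g=1,rb=1  c=7->cb=0,t=3,b0=1
L=1*4+3=7  i=0*4+1*2+1=3

7,3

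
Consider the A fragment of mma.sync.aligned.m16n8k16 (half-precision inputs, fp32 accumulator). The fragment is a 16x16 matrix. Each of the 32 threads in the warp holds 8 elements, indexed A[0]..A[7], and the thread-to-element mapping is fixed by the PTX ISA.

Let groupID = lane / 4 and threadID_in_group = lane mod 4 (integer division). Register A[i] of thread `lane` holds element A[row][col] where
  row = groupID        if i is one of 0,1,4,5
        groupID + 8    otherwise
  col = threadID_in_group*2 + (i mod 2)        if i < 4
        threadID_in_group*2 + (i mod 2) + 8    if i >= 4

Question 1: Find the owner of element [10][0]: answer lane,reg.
r: 10->gid=2,r8=1  c: 0->c8=0,tid=0,i&1=0
L=2*4+0=8  i=0*4+1*2+0=2

8,2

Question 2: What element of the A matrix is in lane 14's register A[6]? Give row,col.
lane 14->14/4=3, 14 mod 4=2
i=6  r:3+8->11  c:2·2+0+8->12

11,12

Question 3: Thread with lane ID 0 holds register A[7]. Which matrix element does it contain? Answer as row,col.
lane 0: G=0 (0/4), T=0 (0%4)
i=7: r=0+8=8, c=0*2+1+8=9

8,9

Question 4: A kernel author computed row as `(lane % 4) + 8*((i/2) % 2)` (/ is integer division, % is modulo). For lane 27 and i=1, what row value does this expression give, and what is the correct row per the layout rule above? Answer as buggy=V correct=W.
`(lane % 4) + 8*((i/2) % 2)`[27,1]→3
27: G=6,T=3
[1] (6+0,3*2+1+0) = (6,7)
row: 3 vs 6

buggy=3 correct=6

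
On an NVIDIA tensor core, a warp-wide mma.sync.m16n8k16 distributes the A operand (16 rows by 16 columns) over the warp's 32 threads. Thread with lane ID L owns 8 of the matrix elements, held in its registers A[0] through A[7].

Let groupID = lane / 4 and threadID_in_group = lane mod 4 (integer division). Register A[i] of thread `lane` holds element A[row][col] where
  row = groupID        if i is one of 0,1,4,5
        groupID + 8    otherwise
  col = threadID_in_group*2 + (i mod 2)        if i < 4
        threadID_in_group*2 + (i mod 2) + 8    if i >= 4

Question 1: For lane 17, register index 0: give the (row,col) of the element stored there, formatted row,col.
4,2

lane 17⇒17/4=4, 17 mod 4=1
i=0  r:4+0⇒4  c:2·1+0+0⇒2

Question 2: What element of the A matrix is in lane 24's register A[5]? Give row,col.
L=24->g=24>>2=6, t=24&3=0
[5]->row 6+0=6  col 0·2+1+8=9

6,9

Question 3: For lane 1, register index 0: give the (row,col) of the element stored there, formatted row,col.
lane 1: g=0 (1/4), t=1 (1%4)
i=0: r=0+0=0, c=1*2+0+0=2

0,2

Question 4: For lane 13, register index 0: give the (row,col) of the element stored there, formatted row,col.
L=13⇒gr=13>>2=3, th=13&3=1
[0]⇒row 3+0=3  col 1·2+0+0=2

3,2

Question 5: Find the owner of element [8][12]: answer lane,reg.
r=8->g=0,rb=1  c=12->cb=1,t=2,b0=0
L=0*4+2=2  i=1*4+1*2+0=6

2,6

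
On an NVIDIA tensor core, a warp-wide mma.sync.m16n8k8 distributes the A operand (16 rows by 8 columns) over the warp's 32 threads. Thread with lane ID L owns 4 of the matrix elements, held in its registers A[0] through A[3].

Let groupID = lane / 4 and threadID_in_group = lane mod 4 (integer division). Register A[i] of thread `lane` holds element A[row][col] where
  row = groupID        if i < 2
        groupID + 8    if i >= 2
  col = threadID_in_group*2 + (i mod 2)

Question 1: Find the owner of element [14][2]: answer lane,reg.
r: 14->gid=6,r8=1  c: 2->tid=1,i&1=0
L=6*4+1=25  i=1*2+0=2

25,2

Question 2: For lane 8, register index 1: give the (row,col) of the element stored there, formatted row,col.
2,1

lane 8→8/4=2, 8 mod 4=0
i=1  r:2+0→2  c:2·0+1→1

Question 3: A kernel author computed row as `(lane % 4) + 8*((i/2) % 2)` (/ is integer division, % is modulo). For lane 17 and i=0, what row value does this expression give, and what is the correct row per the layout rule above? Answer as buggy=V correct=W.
buggy=1 correct=4

`(lane % 4) + 8*((i/2) % 2)`[17,0]→1
lane 17: G=4 (17/4), T=1 (17%4)
i=0: r=4+0=4, c=1*2+0=2
row: 1 vs 4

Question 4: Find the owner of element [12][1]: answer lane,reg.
16,3

r=12->g=4,rb=1  c=1->t=0,b0=1
L=4*4+0=16  i=1*2+1=3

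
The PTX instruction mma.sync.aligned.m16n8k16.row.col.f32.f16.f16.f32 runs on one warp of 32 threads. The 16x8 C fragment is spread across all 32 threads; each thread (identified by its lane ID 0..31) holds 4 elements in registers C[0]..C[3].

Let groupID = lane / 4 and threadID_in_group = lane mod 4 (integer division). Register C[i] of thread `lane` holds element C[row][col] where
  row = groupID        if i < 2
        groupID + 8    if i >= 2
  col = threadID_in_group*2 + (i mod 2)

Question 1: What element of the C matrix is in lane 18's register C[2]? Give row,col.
18: gid=4,tid=2
[2] (4+8,2*2+0) = (12,4)

12,4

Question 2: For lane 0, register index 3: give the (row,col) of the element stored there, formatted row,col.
0: gid=0,tid=0
[3] (0+8,0*2+1) = (8,1)

8,1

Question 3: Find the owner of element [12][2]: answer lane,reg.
r:12=>grp=4,rB=1  c:2=>tig=1,lo=0
L=4*4+1=17  i=1*2+0=2

17,2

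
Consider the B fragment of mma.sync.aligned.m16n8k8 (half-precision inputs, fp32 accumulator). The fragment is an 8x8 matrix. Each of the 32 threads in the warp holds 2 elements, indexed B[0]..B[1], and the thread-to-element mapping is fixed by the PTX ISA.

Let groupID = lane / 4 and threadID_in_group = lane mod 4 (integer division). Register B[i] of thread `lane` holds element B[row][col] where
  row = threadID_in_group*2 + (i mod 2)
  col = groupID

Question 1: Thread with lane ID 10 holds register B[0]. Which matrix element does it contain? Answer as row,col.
lane 10=>10/4=2, 10 mod 4=2
i=0  r:2·2+0=>4  c:2

4,2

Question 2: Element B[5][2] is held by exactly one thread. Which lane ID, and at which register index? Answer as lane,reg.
c:2=>grp=2  r:5=>tig=2,lo=1
L=2*4+2=10  i=1=1

10,1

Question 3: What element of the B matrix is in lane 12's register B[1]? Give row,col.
1,3

L=12⇒gr=12>>2=3, th=12&3=0
[1]⇒row 0·2+1=1  col gr=3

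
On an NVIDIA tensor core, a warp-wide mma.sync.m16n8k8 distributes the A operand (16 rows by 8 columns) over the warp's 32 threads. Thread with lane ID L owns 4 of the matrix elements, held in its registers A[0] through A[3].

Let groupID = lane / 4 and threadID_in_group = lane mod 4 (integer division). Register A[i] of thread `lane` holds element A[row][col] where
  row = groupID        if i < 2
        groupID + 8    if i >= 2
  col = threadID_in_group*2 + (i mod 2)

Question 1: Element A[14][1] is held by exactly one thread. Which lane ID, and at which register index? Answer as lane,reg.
24,3

r:14=>grp=6,rB=1  c:1=>tig=0,lo=1
L=6*4+0=24  i=1*2+1=3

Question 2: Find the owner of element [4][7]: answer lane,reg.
19,1

r=4→G=4,rhi=0  c=7→T=3,p=1
L=4*4+3=19  i=0*2+1=1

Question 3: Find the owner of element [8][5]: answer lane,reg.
r: 8->gid=0,r8=1  c: 5->tid=2,i&1=1
L=0*4+2=2  i=1*2+1=3

2,3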